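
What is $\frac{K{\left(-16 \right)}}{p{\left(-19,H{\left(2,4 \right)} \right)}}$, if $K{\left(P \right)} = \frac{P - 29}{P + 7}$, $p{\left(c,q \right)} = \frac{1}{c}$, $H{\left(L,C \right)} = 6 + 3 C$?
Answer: $-95$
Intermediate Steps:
$K{\left(P \right)} = \frac{-29 + P}{7 + P}$
$\frac{K{\left(-16 \right)}}{p{\left(-19,H{\left(2,4 \right)} \right)}} = \frac{\frac{1}{7 - 16} \left(-29 - 16\right)}{\frac{1}{-19}} = \frac{\frac{1}{-9} \left(-45\right)}{- \frac{1}{19}} = \left(- \frac{1}{9}\right) \left(-45\right) \left(-19\right) = 5 \left(-19\right) = -95$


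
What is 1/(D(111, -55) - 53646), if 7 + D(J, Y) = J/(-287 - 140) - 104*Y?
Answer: -427/20467502 ≈ -2.0862e-5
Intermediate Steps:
D(J, Y) = -7 - 104*Y - J/427 (D(J, Y) = -7 + (J/(-287 - 140) - 104*Y) = -7 + (J/(-427) - 104*Y) = -7 + (-J/427 - 104*Y) = -7 + (-104*Y - J/427) = -7 - 104*Y - J/427)
1/(D(111, -55) - 53646) = 1/((-7 - 104*(-55) - 1/427*111) - 53646) = 1/((-7 + 5720 - 111/427) - 53646) = 1/(2439340/427 - 53646) = 1/(-20467502/427) = -427/20467502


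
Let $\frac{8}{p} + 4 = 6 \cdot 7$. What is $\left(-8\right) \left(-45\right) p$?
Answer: $\frac{1440}{19} \approx 75.789$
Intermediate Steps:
$p = \frac{4}{19}$ ($p = \frac{8}{-4 + 6 \cdot 7} = \frac{8}{-4 + 42} = \frac{8}{38} = 8 \cdot \frac{1}{38} = \frac{4}{19} \approx 0.21053$)
$\left(-8\right) \left(-45\right) p = \left(-8\right) \left(-45\right) \frac{4}{19} = 360 \cdot \frac{4}{19} = \frac{1440}{19}$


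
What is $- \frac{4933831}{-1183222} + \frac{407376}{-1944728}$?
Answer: $\frac{1139117880937}{287630619202} \approx 3.9604$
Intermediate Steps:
$- \frac{4933831}{-1183222} + \frac{407376}{-1944728} = \left(-4933831\right) \left(- \frac{1}{1183222}\right) + 407376 \left(- \frac{1}{1944728}\right) = \frac{4933831}{1183222} - \frac{50922}{243091} = \frac{1139117880937}{287630619202}$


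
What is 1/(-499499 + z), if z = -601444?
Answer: -1/1100943 ≈ -9.0831e-7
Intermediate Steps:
1/(-499499 + z) = 1/(-499499 - 601444) = 1/(-1100943) = -1/1100943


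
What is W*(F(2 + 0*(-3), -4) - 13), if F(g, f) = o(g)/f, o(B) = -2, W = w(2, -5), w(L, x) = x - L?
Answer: 175/2 ≈ 87.500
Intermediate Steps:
W = -7 (W = -5 - 1*2 = -5 - 2 = -7)
F(g, f) = -2/f
W*(F(2 + 0*(-3), -4) - 13) = -7*(-2/(-4) - 13) = -7*(-2*(-¼) - 13) = -7*(½ - 13) = -7*(-25/2) = 175/2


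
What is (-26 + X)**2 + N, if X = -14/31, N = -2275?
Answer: -1513875/961 ≈ -1575.3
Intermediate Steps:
X = -14/31 (X = -14*1/31 = -14/31 ≈ -0.45161)
(-26 + X)**2 + N = (-26 - 14/31)**2 - 2275 = (-820/31)**2 - 2275 = 672400/961 - 2275 = -1513875/961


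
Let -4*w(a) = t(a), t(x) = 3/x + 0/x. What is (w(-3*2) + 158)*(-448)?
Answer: -70840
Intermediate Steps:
t(x) = 3/x (t(x) = 3/x + 0 = 3/x)
w(a) = -3/(4*a)
(w(-3*2) + 158)*(-448) = (-3/(4*((-3*2))) + 158)*(-448) = (-¾/(-6) + 158)*(-448) = (-¾*(-⅙) + 158)*(-448) = (⅛ + 158)*(-448) = (1265/8)*(-448) = -70840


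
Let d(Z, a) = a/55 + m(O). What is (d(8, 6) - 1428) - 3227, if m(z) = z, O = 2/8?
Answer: -1024021/220 ≈ -4654.6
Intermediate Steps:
O = ¼ (O = 2*(⅛) = ¼ ≈ 0.25000)
d(Z, a) = ¼ + a/55 (d(Z, a) = a/55 + ¼ = ¼ + a/55)
(d(8, 6) - 1428) - 3227 = ((¼ + (1/55)*6) - 1428) - 3227 = ((¼ + 6/55) - 1428) - 3227 = (79/220 - 1428) - 3227 = -314081/220 - 3227 = -1024021/220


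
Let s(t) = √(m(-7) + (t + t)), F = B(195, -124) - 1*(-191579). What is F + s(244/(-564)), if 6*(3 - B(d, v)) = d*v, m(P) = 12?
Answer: 195612 + √221370/141 ≈ 1.9562e+5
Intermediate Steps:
B(d, v) = 3 - d*v/6
F = 195612 (F = (3 - ⅙*195*(-124)) - 1*(-191579) = (3 + 4030) + 191579 = 4033 + 191579 = 195612)
s(t) = √(12 + 2*t) (s(t) = √(12 + (t + t)) = √(12 + 2*t))
F + s(244/(-564)) = 195612 + √(12 + 2*(244/(-564))) = 195612 + √(12 + 2*(244*(-1/564))) = 195612 + √(12 + 2*(-61/141)) = 195612 + √(12 - 122/141) = 195612 + √(1570/141) = 195612 + √221370/141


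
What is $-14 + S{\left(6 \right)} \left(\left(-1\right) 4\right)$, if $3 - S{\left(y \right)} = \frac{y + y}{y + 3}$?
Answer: $- \frac{62}{3} \approx -20.667$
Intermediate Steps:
$S{\left(y \right)} = 3 - \frac{2 y}{3 + y}$ ($S{\left(y \right)} = 3 - \frac{y + y}{y + 3} = 3 - \frac{2 y}{3 + y}$)
$-14 + S{\left(6 \right)} \left(\left(-1\right) 4\right) = -14 + \frac{9 + 6}{3 + 6} \left(\left(-1\right) 4\right) = -14 + \frac{1}{9} \cdot 15 \left(-4\right) = -14 + \frac{5}{3} \left(-4\right) = -14 - \frac{20}{3} = - \frac{62}{3}$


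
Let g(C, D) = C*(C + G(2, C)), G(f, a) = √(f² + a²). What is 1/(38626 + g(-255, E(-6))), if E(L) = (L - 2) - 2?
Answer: 103651/6515019076 + 255*√65029/6515019076 ≈ 2.5891e-5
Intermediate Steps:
G(f, a) = √(a² + f²)
E(L) = -4 + L (E(L) = (-2 + L) - 2 = -4 + L)
g(C, D) = C*(C + √(4 + C²)) (g(C, D) = C*(C + √(C² + 2²)) = C*(C + √(C² + 4)) = C*(C + √(4 + C²)))
1/(38626 + g(-255, E(-6))) = 1/(38626 - 255*(-255 + √(4 + (-255)²))) = 1/(38626 - 255*(-255 + √(4 + 65025))) = 1/(38626 - 255*(-255 + √65029)) = 1/(38626 + (65025 - 255*√65029)) = 1/(103651 - 255*√65029)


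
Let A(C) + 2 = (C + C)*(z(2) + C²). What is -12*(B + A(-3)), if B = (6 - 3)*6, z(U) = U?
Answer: 600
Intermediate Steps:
B = 18 (B = 3*6 = 18)
A(C) = -2 + 2*C*(2 + C²) (A(C) = -2 + (C + C)*(2 + C²) = -2 + (2*C)*(2 + C²) = -2 + 2*C*(2 + C²))
-12*(B + A(-3)) = -12*(18 + (-2 + 2*(-3)³ + 4*(-3))) = -12*(18 + (-2 + 2*(-27) - 12)) = -12*(18 + (-2 - 54 - 12)) = -12*(18 - 68) = -12*(-50) = 600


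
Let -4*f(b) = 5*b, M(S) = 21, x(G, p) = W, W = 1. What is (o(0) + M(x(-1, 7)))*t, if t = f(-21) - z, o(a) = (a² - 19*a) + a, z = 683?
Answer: -55167/4 ≈ -13792.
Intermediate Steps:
x(G, p) = 1
f(b) = -5*b/4
o(a) = a² - 18*a
t = -2627/4 (t = -5/4*(-21) - 1*683 = 105/4 - 683 = -2627/4 ≈ -656.75)
(o(0) + M(x(-1, 7)))*t = (0*(-18 + 0) + 21)*(-2627/4) = (0*(-18) + 21)*(-2627/4) = (0 + 21)*(-2627/4) = 21*(-2627/4) = -55167/4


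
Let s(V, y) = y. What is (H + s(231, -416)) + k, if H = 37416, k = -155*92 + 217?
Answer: 22957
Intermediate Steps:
k = -14043 (k = -14260 + 217 = -14043)
(H + s(231, -416)) + k = (37416 - 416) - 14043 = 37000 - 14043 = 22957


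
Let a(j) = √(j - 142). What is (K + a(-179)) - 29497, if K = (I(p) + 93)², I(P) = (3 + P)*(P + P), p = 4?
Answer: -7296 + I*√321 ≈ -7296.0 + 17.916*I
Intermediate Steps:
I(P) = 2*P*(3 + P) (I(P) = (3 + P)*(2*P) = 2*P*(3 + P))
K = 22201 (K = (2*4*(3 + 4) + 93)² = (2*4*7 + 93)² = (56 + 93)² = 149² = 22201)
a(j) = √(-142 + j)
(K + a(-179)) - 29497 = (22201 + √(-142 - 179)) - 29497 = (22201 + √(-321)) - 29497 = (22201 + I*√321) - 29497 = -7296 + I*√321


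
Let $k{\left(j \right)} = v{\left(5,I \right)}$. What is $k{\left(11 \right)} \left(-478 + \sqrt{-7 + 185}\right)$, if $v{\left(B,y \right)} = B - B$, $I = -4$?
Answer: $0$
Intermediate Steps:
$v{\left(B,y \right)} = 0$
$k{\left(j \right)} = 0$
$k{\left(11 \right)} \left(-478 + \sqrt{-7 + 185}\right) = 0 \left(-478 + \sqrt{-7 + 185}\right) = 0 \left(-478 + \sqrt{178}\right) = 0$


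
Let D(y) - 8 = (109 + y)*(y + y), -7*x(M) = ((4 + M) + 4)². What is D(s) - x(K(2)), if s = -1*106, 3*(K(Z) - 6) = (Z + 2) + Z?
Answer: -4140/7 ≈ -591.43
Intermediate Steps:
K(Z) = 20/3 + 2*Z/3 (K(Z) = 6 + ((Z + 2) + Z)/3 = 6 + ((2 + Z) + Z)/3 = 6 + (2 + 2*Z)/3 = 6 + (⅔ + 2*Z/3) = 20/3 + 2*Z/3)
s = -106
x(M) = -(8 + M)²/7 (x(M) = -((4 + M) + 4)²/7 = -(8 + M)²/7)
D(y) = 8 + 2*y*(109 + y) (D(y) = 8 + (109 + y)*(y + y) = 8 + (109 + y)*(2*y) = 8 + 2*y*(109 + y))
D(s) - x(K(2)) = (8 + 2*(-106)² + 218*(-106)) - (-1)*(8 + (20/3 + (⅔)*2))²/7 = (8 + 2*11236 - 23108) - (-1)*(8 + (20/3 + 4/3))²/7 = (8 + 22472 - 23108) - (-1)*(8 + 8)²/7 = -628 - (-1)*16²/7 = -628 - (-1)*256/7 = -628 - 1*(-256/7) = -628 + 256/7 = -4140/7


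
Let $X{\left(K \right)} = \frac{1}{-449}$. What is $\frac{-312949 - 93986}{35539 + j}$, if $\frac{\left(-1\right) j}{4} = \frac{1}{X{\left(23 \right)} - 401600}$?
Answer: $- \frac{14675573702187}{1281667130987} \approx -11.45$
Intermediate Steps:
$X{\left(K \right)} = - \frac{1}{449}$
$j = \frac{1796}{180318401}$ ($j = - \frac{4}{- \frac{1}{449} - 401600} = - \frac{4}{- \frac{180318401}{449}} = \left(-4\right) \left(- \frac{449}{180318401}\right) = \frac{1796}{180318401} \approx 9.9602 \cdot 10^{-6}$)
$\frac{-312949 - 93986}{35539 + j} = \frac{-312949 - 93986}{35539 + \frac{1796}{180318401}} = - \frac{406935}{\frac{6408335654935}{180318401}} = \left(-406935\right) \frac{180318401}{6408335654935} = - \frac{14675573702187}{1281667130987}$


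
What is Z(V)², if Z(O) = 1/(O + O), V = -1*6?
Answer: 1/144 ≈ 0.0069444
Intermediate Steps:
V = -6
Z(O) = 1/(2*O)
Z(V)² = ((½)/(-6))² = ((½)*(-⅙))² = (-1/12)² = 1/144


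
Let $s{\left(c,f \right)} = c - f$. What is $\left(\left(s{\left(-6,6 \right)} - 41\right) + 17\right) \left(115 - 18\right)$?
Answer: $-3492$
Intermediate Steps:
$\left(\left(s{\left(-6,6 \right)} - 41\right) + 17\right) \left(115 - 18\right) = \left(\left(\left(-6 - 6\right) - 41\right) + 17\right) \left(115 - 18\right) = \left(\left(\left(-6 - 6\right) - 41\right) + 17\right) 97 = \left(\left(-12 - 41\right) + 17\right) 97 = \left(-53 + 17\right) 97 = \left(-36\right) 97 = -3492$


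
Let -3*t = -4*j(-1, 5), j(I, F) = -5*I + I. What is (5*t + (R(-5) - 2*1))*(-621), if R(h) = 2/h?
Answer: -75348/5 ≈ -15070.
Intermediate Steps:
j(I, F) = -4*I
t = 16/3 (t = -(-4)*(-4*(-1))/3 = -(-4)*4/3 = -⅓*(-16) = 16/3 ≈ 5.3333)
(5*t + (R(-5) - 2*1))*(-621) = (5*(16/3) + (2/(-5) - 2*1))*(-621) = (80/3 + (2*(-⅕) - 2))*(-621) = (80/3 + (-⅖ - 2))*(-621) = (80/3 - 12/5)*(-621) = (364/15)*(-621) = -75348/5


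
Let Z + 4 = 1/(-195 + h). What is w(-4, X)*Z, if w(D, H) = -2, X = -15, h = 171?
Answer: 97/12 ≈ 8.0833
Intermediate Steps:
Z = -97/24 (Z = -4 + 1/(-195 + 171) = -4 + 1/(-24) = -4 - 1/24 = -97/24 ≈ -4.0417)
w(-4, X)*Z = -2*(-97/24) = 97/12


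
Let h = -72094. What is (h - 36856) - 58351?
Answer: -167301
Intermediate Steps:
(h - 36856) - 58351 = (-72094 - 36856) - 58351 = -108950 - 58351 = -167301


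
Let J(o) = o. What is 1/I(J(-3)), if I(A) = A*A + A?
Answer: ⅙ ≈ 0.16667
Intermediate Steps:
I(A) = A + A² (I(A) = A² + A = A + A²)
1/I(J(-3)) = 1/(-3*(1 - 3)) = 1/(-3*(-2)) = 1/6 = ⅙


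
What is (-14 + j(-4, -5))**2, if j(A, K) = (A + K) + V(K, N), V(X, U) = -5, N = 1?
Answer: 784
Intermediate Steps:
j(A, K) = -5 + A + K (j(A, K) = (A + K) - 5 = -5 + A + K)
(-14 + j(-4, -5))**2 = (-14 + (-5 - 4 - 5))**2 = (-14 - 14)**2 = (-28)**2 = 784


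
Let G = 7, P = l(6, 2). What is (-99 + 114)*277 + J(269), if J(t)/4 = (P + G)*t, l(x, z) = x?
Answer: 18143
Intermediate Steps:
P = 6
J(t) = 52*t (J(t) = 4*((6 + 7)*t) = 4*(13*t) = 52*t)
(-99 + 114)*277 + J(269) = (-99 + 114)*277 + 52*269 = 15*277 + 13988 = 4155 + 13988 = 18143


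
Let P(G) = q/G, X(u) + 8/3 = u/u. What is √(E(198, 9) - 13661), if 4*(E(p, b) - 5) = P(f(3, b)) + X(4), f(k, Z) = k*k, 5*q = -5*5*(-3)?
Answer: 2*I*√3414 ≈ 116.86*I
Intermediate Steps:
q = 15 (q = (-5*5*(-3))/5 = (-25*(-3))/5 = (⅕)*75 = 15)
X(u) = -5/3 (X(u) = -8/3 + u/u = -8/3 + 1 = -5/3)
f(k, Z) = k²
P(G) = 15/G
E(p, b) = 5 (E(p, b) = 5 + (15/(3²) - 5/3)/4 = 5 + (15/9 - 5/3)/4 = 5 + (15*(⅑) - 5/3)/4 = 5 + (5/3 - 5/3)/4 = 5 + (¼)*0 = 5 + 0 = 5)
√(E(198, 9) - 13661) = √(5 - 13661) = √(-13656) = 2*I*√3414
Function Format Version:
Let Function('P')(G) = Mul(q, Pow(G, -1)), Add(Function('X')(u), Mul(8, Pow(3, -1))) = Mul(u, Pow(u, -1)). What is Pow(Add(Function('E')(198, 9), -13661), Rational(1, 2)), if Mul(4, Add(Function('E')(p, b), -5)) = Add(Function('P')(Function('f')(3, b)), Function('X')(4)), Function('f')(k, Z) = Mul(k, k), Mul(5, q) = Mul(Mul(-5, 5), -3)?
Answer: Mul(2, I, Pow(3414, Rational(1, 2))) ≈ Mul(116.86, I)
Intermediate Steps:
q = 15 (q = Mul(Rational(1, 5), Mul(Mul(-5, 5), -3)) = Mul(Rational(1, 5), Mul(-25, -3)) = Mul(Rational(1, 5), 75) = 15)
Function('X')(u) = Rational(-5, 3) (Function('X')(u) = Add(Rational(-8, 3), Mul(u, Pow(u, -1))) = Add(Rational(-8, 3), 1) = Rational(-5, 3))
Function('f')(k, Z) = Pow(k, 2)
Function('P')(G) = Mul(15, Pow(G, -1))
Function('E')(p, b) = 5 (Function('E')(p, b) = Add(5, Mul(Rational(1, 4), Add(Mul(15, Pow(Pow(3, 2), -1)), Rational(-5, 3)))) = Add(5, Mul(Rational(1, 4), Add(Mul(15, Pow(9, -1)), Rational(-5, 3)))) = Add(5, Mul(Rational(1, 4), Add(Mul(15, Rational(1, 9)), Rational(-5, 3)))) = Add(5, Mul(Rational(1, 4), Add(Rational(5, 3), Rational(-5, 3)))) = Add(5, Mul(Rational(1, 4), 0)) = Add(5, 0) = 5)
Pow(Add(Function('E')(198, 9), -13661), Rational(1, 2)) = Pow(Add(5, -13661), Rational(1, 2)) = Pow(-13656, Rational(1, 2)) = Mul(2, I, Pow(3414, Rational(1, 2)))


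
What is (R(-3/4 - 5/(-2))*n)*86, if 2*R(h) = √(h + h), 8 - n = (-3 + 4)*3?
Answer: 215*√14/2 ≈ 402.23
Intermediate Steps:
n = 5 (n = 8 - (-3 + 4)*3 = 8 - 3 = 5)
R(h) = √2*√h/2 (R(h) = √(h + h)/2 = √(2*h)/2 = (√2*√h)/2 = √2*√h/2)
(R(-3/4 - 5/(-2))*n)*86 = ((√2*√(-3/4 - 5/(-2))/2)*5)*86 = ((√2*√(-3*¼ - 5*(-½))/2)*5)*86 = ((√2*√(-¾ + 5/2)/2)*5)*86 = ((√2*√(7/4)/2)*5)*86 = ((√2*(√7/2)/2)*5)*86 = ((√14/4)*5)*86 = (5*√14/4)*86 = 215*√14/2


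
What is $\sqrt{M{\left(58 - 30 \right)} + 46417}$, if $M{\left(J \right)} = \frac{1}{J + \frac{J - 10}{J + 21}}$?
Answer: $\frac{\sqrt{89682353810}}{1390} \approx 215.45$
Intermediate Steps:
$M{\left(J \right)} = \frac{1}{J + \frac{-10 + J}{21 + J}}$
$\sqrt{M{\left(58 - 30 \right)} + 46417} = \sqrt{\frac{21 + \left(58 - 30\right)}{-10 + \left(58 - 30\right)^{2} + 22 \left(58 - 30\right)} + 46417} = \sqrt{\frac{21 + 28}{-10 + 28^{2} + 22 \cdot 28} + 46417} = \sqrt{\frac{1}{-10 + 784 + 616} \cdot 49 + 46417} = \sqrt{\frac{1}{1390} \cdot 49 + 46417} = \sqrt{\frac{49}{1390} + 46417} = \sqrt{\frac{64519679}{1390}} = \frac{\sqrt{89682353810}}{1390}$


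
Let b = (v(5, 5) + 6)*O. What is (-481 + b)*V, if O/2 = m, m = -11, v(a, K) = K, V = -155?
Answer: 112065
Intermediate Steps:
O = -22 (O = 2*(-11) = -22)
b = -242 (b = (5 + 6)*(-22) = 11*(-22) = -242)
(-481 + b)*V = (-481 - 242)*(-155) = -723*(-155) = 112065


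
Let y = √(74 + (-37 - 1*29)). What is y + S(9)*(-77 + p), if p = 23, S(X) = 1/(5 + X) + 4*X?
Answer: -13635/7 + 2*√2 ≈ -1945.0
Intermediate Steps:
y = 2*√2 (y = √(74 + (-37 - 29)) = √(74 - 66) = √8 = 2*√2 ≈ 2.8284)
y + S(9)*(-77 + p) = 2*√2 + ((1 + 4*9² + 20*9)/(5 + 9))*(-77 + 23) = 2*√2 + ((1 + 4*81 + 180)/14)*(-54) = 2*√2 + ((1 + 324 + 180)/14)*(-54) = 2*√2 + ((1/14)*505)*(-54) = 2*√2 + (505/14)*(-54) = 2*√2 - 13635/7 = -13635/7 + 2*√2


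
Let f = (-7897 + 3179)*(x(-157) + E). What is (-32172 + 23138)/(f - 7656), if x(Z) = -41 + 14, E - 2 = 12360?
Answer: 4517/29102093 ≈ 0.00015521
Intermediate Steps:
E = 12362 (E = 2 + 12360 = 12362)
x(Z) = -27
f = -58196530 (f = (-7897 + 3179)*(-27 + 12362) = -4718*12335 = -58196530)
(-32172 + 23138)/(f - 7656) = (-32172 + 23138)/(-58196530 - 7656) = -9034/(-58204186) = -9034*(-1/58204186) = 4517/29102093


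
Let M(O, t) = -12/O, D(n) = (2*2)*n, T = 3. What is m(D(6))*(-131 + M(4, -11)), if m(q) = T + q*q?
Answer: -77586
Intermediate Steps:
D(n) = 4*n
m(q) = 3 + q² (m(q) = 3 + q*q = 3 + q²)
m(D(6))*(-131 + M(4, -11)) = (3 + (4*6)²)*(-131 - 12/4) = (3 + 24²)*(-131 - 12*¼) = (3 + 576)*(-131 - 3) = 579*(-134) = -77586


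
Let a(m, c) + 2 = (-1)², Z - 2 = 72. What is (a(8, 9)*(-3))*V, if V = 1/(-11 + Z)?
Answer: 1/21 ≈ 0.047619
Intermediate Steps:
Z = 74 (Z = 2 + 72 = 74)
a(m, c) = -1 (a(m, c) = -2 + (-1)² = -2 + 1 = -1)
V = 1/63 (V = 1/(-11 + 74) = 1/63 ≈ 0.015873)
(a(8, 9)*(-3))*V = -1*(-3)*(1/63) = 3*(1/63) = 1/21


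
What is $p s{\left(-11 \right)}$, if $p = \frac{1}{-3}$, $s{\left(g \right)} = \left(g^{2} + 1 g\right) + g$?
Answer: $-33$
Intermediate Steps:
$s{\left(g \right)} = g^{2} + 2 g$ ($s{\left(g \right)} = \left(g^{2} + g\right) + g = \left(g + g^{2}\right) + g = g^{2} + 2 g$)
$p = - \frac{1}{3} \approx -0.33333$
$p s{\left(-11 \right)} = - \frac{\left(-11\right) \left(2 - 11\right)}{3} = - \frac{\left(-11\right) \left(-9\right)}{3} = \left(- \frac{1}{3}\right) 99 = -33$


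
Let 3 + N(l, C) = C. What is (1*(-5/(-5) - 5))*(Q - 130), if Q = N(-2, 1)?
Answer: 528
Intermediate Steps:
N(l, C) = -3 + C
Q = -2 (Q = -3 + 1 = -2)
(1*(-5/(-5) - 5))*(Q - 130) = (1*(-5/(-5) - 5))*(-2 - 130) = (1*(-5*(-⅕) - 5))*(-132) = (1*(1 - 5))*(-132) = (1*(-4))*(-132) = -4*(-132) = 528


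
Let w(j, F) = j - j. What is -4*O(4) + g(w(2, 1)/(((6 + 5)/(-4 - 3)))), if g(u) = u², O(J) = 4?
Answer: -16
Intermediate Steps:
w(j, F) = 0
-4*O(4) + g(w(2, 1)/(((6 + 5)/(-4 - 3)))) = -4*4 + (0/(((6 + 5)/(-4 - 3))))² = -16 + (0/((11/(-7))))² = -16 + (0/((11*(-⅐))))² = -16 + (0/(-11/7))² = -16 + (0*(-7/11))² = -16 + 0² = -16 + 0 = -16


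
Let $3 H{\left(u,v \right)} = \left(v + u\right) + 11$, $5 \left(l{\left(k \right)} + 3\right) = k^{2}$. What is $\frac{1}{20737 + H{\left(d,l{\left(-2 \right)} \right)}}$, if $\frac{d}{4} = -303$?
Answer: $\frac{15}{305039} \approx 4.9174 \cdot 10^{-5}$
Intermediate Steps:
$d = -1212$ ($d = 4 \left(-303\right) = -1212$)
$l{\left(k \right)} = -3 + \frac{k^{2}}{5}$
$H{\left(u,v \right)} = \frac{11}{3} + \frac{u}{3} + \frac{v}{3}$ ($H{\left(u,v \right)} = \frac{\left(v + u\right) + 11}{3} = \frac{\left(u + v\right) + 11}{3} = \frac{11 + u + v}{3} = \frac{11}{3} + \frac{u}{3} + \frac{v}{3}$)
$\frac{1}{20737 + H{\left(d,l{\left(-2 \right)} \right)}} = \frac{1}{20737 + \left(\frac{11}{3} + \frac{1}{3} \left(-1212\right) + \frac{-3 + \frac{\left(-2\right)^{2}}{5}}{3}\right)} = \frac{1}{20737 + \left(\frac{11}{3} - 404 + \frac{-3 + \frac{1}{5} \cdot 4}{3}\right)} = \frac{1}{20737 + \left(\frac{11}{3} - 404 + \frac{-3 + \frac{4}{5}}{3}\right)} = \frac{1}{20737 + \left(\frac{11}{3} - 404 + \frac{1}{3} \left(- \frac{11}{5}\right)\right)} = \frac{1}{20737 - \frac{6016}{15}} = \frac{1}{\frac{305039}{15}} = \frac{15}{305039}$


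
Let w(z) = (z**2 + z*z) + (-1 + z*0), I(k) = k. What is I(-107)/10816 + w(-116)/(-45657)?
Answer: -295954675/493826112 ≈ -0.59931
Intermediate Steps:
w(z) = -1 + 2*z**2 (w(z) = (z**2 + z**2) + (-1 + 0) = 2*z**2 - 1 = -1 + 2*z**2)
I(-107)/10816 + w(-116)/(-45657) = -107/10816 + (-1 + 2*(-116)**2)/(-45657) = -107*1/10816 + (-1 + 2*13456)*(-1/45657) = -107/10816 + (-1 + 26912)*(-1/45657) = -107/10816 + 26911*(-1/45657) = -107/10816 - 26911/45657 = -295954675/493826112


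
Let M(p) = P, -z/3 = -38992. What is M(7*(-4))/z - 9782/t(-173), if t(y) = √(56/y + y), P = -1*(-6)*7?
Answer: 7/19496 + 9782*I*√5187405/29985 ≈ 0.00035905 + 743.02*I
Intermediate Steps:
z = 116976 (z = -3*(-38992) = 116976)
P = 42 (P = 6*7 = 42)
t(y) = √(y + 56/y)
M(p) = 42
M(7*(-4))/z - 9782/t(-173) = 42/116976 - 9782/√(-173 + 56/(-173)) = 42*(1/116976) - 9782/√(-173 + 56*(-1/173)) = 7/19496 - 9782/√(-173 - 56/173) = 7/19496 - 9782*(-I*√5187405/29985) = 7/19496 - (-9782)*I*√5187405/29985 = 7/19496 + 9782*I*√5187405/29985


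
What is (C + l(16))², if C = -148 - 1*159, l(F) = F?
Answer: 84681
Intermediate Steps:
C = -307 (C = -148 - 159 = -307)
(C + l(16))² = (-307 + 16)² = (-291)² = 84681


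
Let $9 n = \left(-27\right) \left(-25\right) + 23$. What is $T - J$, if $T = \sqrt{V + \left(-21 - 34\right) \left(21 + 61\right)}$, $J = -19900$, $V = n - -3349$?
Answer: $19900 + \frac{7 i \sqrt{199}}{3} \approx 19900.0 + 32.916 i$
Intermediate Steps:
$n = \frac{698}{9}$ ($n = \frac{\left(-27\right) \left(-25\right) + 23}{9} = \frac{675 + 23}{9} = \frac{1}{9} \cdot 698 = \frac{698}{9} \approx 77.556$)
$V = \frac{30839}{9}$ ($V = \frac{698}{9} - -3349 = \frac{698}{9} + 3349 = \frac{30839}{9} \approx 3426.6$)
$T = \frac{7 i \sqrt{199}}{3}$ ($T = \sqrt{\frac{30839}{9} + \left(-21 - 34\right) \left(21 + 61\right)} = \sqrt{\frac{30839}{9} + \left(-21 - 34\right) 82} = \sqrt{\frac{30839}{9} - 4510} = \sqrt{- \frac{9751}{9}} = \frac{7 i \sqrt{199}}{3} \approx 32.916 i$)
$T - J = \frac{7 i \sqrt{199}}{3} - -19900 = \frac{7 i \sqrt{199}}{3} + 19900 = 19900 + \frac{7 i \sqrt{199}}{3}$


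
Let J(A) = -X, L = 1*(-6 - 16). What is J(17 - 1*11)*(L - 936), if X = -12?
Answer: -11496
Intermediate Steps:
L = -22 (L = 1*(-22) = -22)
J(A) = 12 (J(A) = -1*(-12) = 12)
J(17 - 1*11)*(L - 936) = 12*(-22 - 936) = 12*(-958) = -11496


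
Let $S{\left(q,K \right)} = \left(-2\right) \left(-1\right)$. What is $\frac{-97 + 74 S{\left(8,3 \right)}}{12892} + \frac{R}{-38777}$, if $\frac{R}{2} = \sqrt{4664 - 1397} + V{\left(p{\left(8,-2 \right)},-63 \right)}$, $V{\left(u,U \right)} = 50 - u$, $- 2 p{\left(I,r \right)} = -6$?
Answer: $\frac{765779}{499913084} - \frac{66 \sqrt{3}}{38777} \approx -0.0014162$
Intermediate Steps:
$p{\left(I,r \right)} = 3$ ($p{\left(I,r \right)} = \left(- \frac{1}{2}\right) \left(-6\right) = 3$)
$S{\left(q,K \right)} = 2$
$R = 94 + 66 \sqrt{3}$ ($R = 2 \left(\sqrt{4664 - 1397} + \left(50 - 3\right)\right) = 2 \left(\sqrt{3267} + \left(50 - 3\right)\right) = 2 \left(33 \sqrt{3} + 47\right) = 2 \left(47 + 33 \sqrt{3}\right) = 94 + 66 \sqrt{3} \approx 208.32$)
$\frac{-97 + 74 S{\left(8,3 \right)}}{12892} + \frac{R}{-38777} = \frac{-97 + 74 \cdot 2}{12892} + \frac{94 + 66 \sqrt{3}}{-38777} = \left(-97 + 148\right) \frac{1}{12892} + \left(94 + 66 \sqrt{3}\right) \left(- \frac{1}{38777}\right) = 51 \cdot \frac{1}{12892} - \left(\frac{94}{38777} + \frac{66 \sqrt{3}}{38777}\right) = \frac{51}{12892} - \left(\frac{94}{38777} + \frac{66 \sqrt{3}}{38777}\right) = \frac{765779}{499913084} - \frac{66 \sqrt{3}}{38777}$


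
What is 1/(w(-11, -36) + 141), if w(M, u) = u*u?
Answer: 1/1437 ≈ 0.00069589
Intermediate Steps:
w(M, u) = u²
1/(w(-11, -36) + 141) = 1/((-36)² + 141) = 1/(1296 + 141) = 1/1437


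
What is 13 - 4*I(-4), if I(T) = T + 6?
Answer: 5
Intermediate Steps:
I(T) = 6 + T
13 - 4*I(-4) = 13 - 4*(6 - 4) = 13 - 4*2 = 13 - 8 = 5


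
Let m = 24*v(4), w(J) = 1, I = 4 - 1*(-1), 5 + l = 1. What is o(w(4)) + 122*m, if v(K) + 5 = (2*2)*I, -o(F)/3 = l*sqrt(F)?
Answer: 43932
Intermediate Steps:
l = -4 (l = -5 + 1 = -4)
I = 5 (I = 4 + 1 = 5)
o(F) = 12*sqrt(F) (o(F) = -(-12)*sqrt(F) = 12*sqrt(F))
v(K) = 15 (v(K) = -5 + (2*2)*5 = -5 + 4*5 = -5 + 20 = 15)
m = 360 (m = 24*15 = 360)
o(w(4)) + 122*m = 12*sqrt(1) + 122*360 = 12*1 + 43920 = 12 + 43920 = 43932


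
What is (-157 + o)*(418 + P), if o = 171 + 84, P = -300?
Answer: 11564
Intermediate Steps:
o = 255
(-157 + o)*(418 + P) = (-157 + 255)*(418 - 300) = 98*118 = 11564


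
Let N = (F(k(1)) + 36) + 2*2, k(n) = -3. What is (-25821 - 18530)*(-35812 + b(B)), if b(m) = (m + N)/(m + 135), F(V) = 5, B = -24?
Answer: 58766715987/37 ≈ 1.5883e+9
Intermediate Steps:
N = 45 (N = (5 + 36) + 2*2 = 41 + 4 = 45)
b(m) = (45 + m)/(135 + m) (b(m) = (m + 45)/(m + 135) = (45 + m)/(135 + m))
(-25821 - 18530)*(-35812 + b(B)) = (-25821 - 18530)*(-35812 + (45 - 24)/(135 - 24)) = -44351*(-35812 + 21/111) = -44351*(-35812 + (1/111)*21) = -44351*(-35812 + 7/37) = -44351*(-1325037/37) = 58766715987/37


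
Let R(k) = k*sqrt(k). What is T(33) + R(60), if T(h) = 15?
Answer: 15 + 120*sqrt(15) ≈ 479.76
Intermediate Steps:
R(k) = k**(3/2)
T(33) + R(60) = 15 + 60**(3/2) = 15 + 120*sqrt(15)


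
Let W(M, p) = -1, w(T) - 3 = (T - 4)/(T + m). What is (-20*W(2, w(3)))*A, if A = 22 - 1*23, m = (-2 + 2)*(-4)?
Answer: -20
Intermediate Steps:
m = 0 (m = 0*(-4) = 0)
w(T) = 3 + (-4 + T)/T (w(T) = 3 + (T - 4)/(T + 0) = 3 + (-4 + T)/T)
A = -1 (A = 22 - 23 = -1)
(-20*W(2, w(3)))*A = -20*(-1)*(-1) = 20*(-1) = -20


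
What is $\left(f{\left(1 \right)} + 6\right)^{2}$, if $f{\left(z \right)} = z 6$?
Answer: $144$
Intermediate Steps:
$f{\left(z \right)} = 6 z$
$\left(f{\left(1 \right)} + 6\right)^{2} = \left(6 \cdot 1 + 6\right)^{2} = \left(6 + 6\right)^{2} = 12^{2} = 144$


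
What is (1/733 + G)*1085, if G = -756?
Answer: -601249495/733 ≈ -8.2026e+5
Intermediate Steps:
(1/733 + G)*1085 = (1/733 - 756)*1085 = -554147/733*1085 = -601249495/733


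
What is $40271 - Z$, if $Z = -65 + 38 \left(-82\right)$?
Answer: $43452$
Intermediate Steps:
$Z = -3181$ ($Z = -65 - 3116 = -3181$)
$40271 - Z = 40271 - -3181 = 40271 + 3181 = 43452$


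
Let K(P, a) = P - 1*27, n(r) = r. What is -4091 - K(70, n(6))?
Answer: -4134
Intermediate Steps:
K(P, a) = -27 + P (K(P, a) = P - 27 = -27 + P)
-4091 - K(70, n(6)) = -4091 - (-27 + 70) = -4091 - 1*43 = -4091 - 43 = -4134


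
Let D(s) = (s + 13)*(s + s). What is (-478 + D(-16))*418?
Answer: -159676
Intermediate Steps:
D(s) = 2*s*(13 + s) (D(s) = (13 + s)*(2*s) = 2*s*(13 + s))
(-478 + D(-16))*418 = (-478 + 2*(-16)*(13 - 16))*418 = (-478 + 2*(-16)*(-3))*418 = (-478 + 96)*418 = -382*418 = -159676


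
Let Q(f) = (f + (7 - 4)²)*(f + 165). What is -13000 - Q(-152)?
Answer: -11141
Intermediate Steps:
Q(f) = (9 + f)*(165 + f) (Q(f) = (f + 3²)*(165 + f) = (f + 9)*(165 + f) = (9 + f)*(165 + f))
-13000 - Q(-152) = -13000 - (1485 + (-152)² + 174*(-152)) = -13000 - (1485 + 23104 - 26448) = -13000 - 1*(-1859) = -13000 + 1859 = -11141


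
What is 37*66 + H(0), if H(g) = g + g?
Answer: 2442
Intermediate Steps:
H(g) = 2*g
37*66 + H(0) = 37*66 + 2*0 = 2442 + 0 = 2442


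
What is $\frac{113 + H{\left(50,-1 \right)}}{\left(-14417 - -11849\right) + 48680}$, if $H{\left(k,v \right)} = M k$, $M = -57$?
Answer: $- \frac{2737}{46112} \approx -0.059355$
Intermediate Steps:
$H{\left(k,v \right)} = - 57 k$
$\frac{113 + H{\left(50,-1 \right)}}{\left(-14417 - -11849\right) + 48680} = \frac{113 - 2850}{\left(-14417 - -11849\right) + 48680} = \frac{113 - 2850}{\left(-14417 + 11849\right) + 48680} = - \frac{2737}{-2568 + 48680} = - \frac{2737}{46112}$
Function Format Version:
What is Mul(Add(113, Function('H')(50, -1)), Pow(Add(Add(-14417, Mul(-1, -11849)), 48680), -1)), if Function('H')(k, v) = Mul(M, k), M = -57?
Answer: Rational(-2737, 46112) ≈ -0.059355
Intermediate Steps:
Function('H')(k, v) = Mul(-57, k)
Mul(Add(113, Function('H')(50, -1)), Pow(Add(Add(-14417, Mul(-1, -11849)), 48680), -1)) = Mul(Add(113, Mul(-57, 50)), Pow(Add(Add(-14417, Mul(-1, -11849)), 48680), -1)) = Mul(Add(113, -2850), Pow(Add(Add(-14417, 11849), 48680), -1)) = Mul(-2737, Pow(Add(-2568, 48680), -1)) = Mul(-2737, Pow(46112, -1)) = Mul(-2737, Rational(1, 46112)) = Rational(-2737, 46112)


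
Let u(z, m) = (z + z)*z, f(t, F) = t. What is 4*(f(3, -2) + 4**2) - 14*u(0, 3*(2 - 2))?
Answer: 76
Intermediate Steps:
u(z, m) = 2*z**2 (u(z, m) = (2*z)*z = 2*z**2)
4*(f(3, -2) + 4**2) - 14*u(0, 3*(2 - 2)) = 4*(3 + 4**2) - 28*0**2 = 4*(3 + 16) - 28*0 = 4*19 - 14*0 = 76 + 0 = 76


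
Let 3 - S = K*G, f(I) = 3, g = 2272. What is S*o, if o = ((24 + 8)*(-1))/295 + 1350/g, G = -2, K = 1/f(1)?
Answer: 1790503/1005360 ≈ 1.7810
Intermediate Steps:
K = 1/3 ≈ 0.33333
S = 11/3 (S = 3 - (-2)/3 = 3 - 1*(-2/3) = 3 + 2/3 = 11/3 ≈ 3.6667)
o = 162773/335120 (o = ((24 + 8)*(-1))/295 + 1350/2272 = (32*(-1))*(1/295) + 1350*(1/2272) = -32*1/295 + 675/1136 = -32/295 + 675/1136 = 162773/335120 ≈ 0.48572)
S*o = (11/3)*(162773/335120) = 1790503/1005360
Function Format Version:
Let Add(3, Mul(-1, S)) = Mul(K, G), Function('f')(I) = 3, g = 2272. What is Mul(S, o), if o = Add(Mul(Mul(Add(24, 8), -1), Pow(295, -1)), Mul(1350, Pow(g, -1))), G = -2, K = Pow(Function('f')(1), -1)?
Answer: Rational(1790503, 1005360) ≈ 1.7810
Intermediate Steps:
K = Rational(1, 3) (K = Pow(3, -1) = Rational(1, 3) ≈ 0.33333)
S = Rational(11, 3) (S = Add(3, Mul(-1, Mul(Rational(1, 3), -2))) = Add(3, Mul(-1, Rational(-2, 3))) = Add(3, Rational(2, 3)) = Rational(11, 3) ≈ 3.6667)
o = Rational(162773, 335120) (o = Add(Mul(Mul(Add(24, 8), -1), Pow(295, -1)), Mul(1350, Pow(2272, -1))) = Add(Mul(Mul(32, -1), Rational(1, 295)), Mul(1350, Rational(1, 2272))) = Add(Mul(-32, Rational(1, 295)), Rational(675, 1136)) = Add(Rational(-32, 295), Rational(675, 1136)) = Rational(162773, 335120) ≈ 0.48572)
Mul(S, o) = Mul(Rational(11, 3), Rational(162773, 335120)) = Rational(1790503, 1005360)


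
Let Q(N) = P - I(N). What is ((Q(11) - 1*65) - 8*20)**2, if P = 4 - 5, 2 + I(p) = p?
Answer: 55225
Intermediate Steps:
I(p) = -2 + p
P = -1
Q(N) = 1 - N (Q(N) = -1 - (-2 + N) = -1 + (2 - N) = 1 - N)
((Q(11) - 1*65) - 8*20)**2 = (((1 - 1*11) - 1*65) - 8*20)**2 = (((1 - 11) - 65) - 160)**2 = ((-10 - 65) - 160)**2 = (-75 - 160)**2 = (-235)**2 = 55225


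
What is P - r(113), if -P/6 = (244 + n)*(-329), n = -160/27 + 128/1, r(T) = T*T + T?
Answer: 6387734/9 ≈ 7.0975e+5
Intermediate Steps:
r(T) = T + T**2 (r(T) = T**2 + T = T + T**2)
n = 3296/27 (n = -160*1/27 + 128*1 = -160/27 + 128 = 3296/27 ≈ 122.07)
P = 6503672/9 (P = -6*(244 + 3296/27)*(-329) = -19768*(-329)/9 = -6*(-3251836/27) = 6503672/9 ≈ 7.2263e+5)
P - r(113) = 6503672/9 - 113*(1 + 113) = 6503672/9 - 113*114 = 6503672/9 - 1*12882 = 6503672/9 - 12882 = 6387734/9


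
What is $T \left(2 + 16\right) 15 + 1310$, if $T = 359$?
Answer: $98240$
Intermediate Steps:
$T \left(2 + 16\right) 15 + 1310 = 359 \left(2 + 16\right) 15 + 1310 = 359 \cdot 18 \cdot 15 + 1310 = 359 \cdot 270 + 1310 = 96930 + 1310 = 98240$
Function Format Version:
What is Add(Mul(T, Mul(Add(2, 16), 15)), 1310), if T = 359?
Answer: 98240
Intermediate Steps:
Add(Mul(T, Mul(Add(2, 16), 15)), 1310) = Add(Mul(359, Mul(Add(2, 16), 15)), 1310) = Add(Mul(359, Mul(18, 15)), 1310) = Add(Mul(359, 270), 1310) = Add(96930, 1310) = 98240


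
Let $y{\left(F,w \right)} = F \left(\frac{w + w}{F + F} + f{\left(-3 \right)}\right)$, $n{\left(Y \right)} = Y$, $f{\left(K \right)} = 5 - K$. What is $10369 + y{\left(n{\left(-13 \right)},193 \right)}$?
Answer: $10458$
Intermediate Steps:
$y{\left(F,w \right)} = F \left(8 + \frac{w}{F}\right)$ ($y{\left(F,w \right)} = F \left(\frac{w + w}{F + F} + \left(5 - -3\right)\right) = F \left(\frac{2 w}{2 F} + \left(5 + 3\right)\right) = F \left(2 w \frac{1}{2 F} + 8\right) = F \left(\frac{w}{F} + 8\right) = F \left(8 + \frac{w}{F}\right)$)
$10369 + y{\left(n{\left(-13 \right)},193 \right)} = 10369 + \left(193 + 8 \left(-13\right)\right) = 10369 + \left(193 - 104\right) = 10369 + 89 = 10458$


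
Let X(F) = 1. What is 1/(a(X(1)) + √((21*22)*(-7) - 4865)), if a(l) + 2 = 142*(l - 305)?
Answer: -43170/1863656999 - I*√8099/1863656999 ≈ -2.3164e-5 - 4.8289e-8*I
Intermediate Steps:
a(l) = -43312 + 142*l (a(l) = -2 + 142*(l - 305) = -2 + 142*(-305 + l) = -2 + (-43310 + 142*l) = -43312 + 142*l)
1/(a(X(1)) + √((21*22)*(-7) - 4865)) = 1/((-43312 + 142*1) + √((21*22)*(-7) - 4865)) = 1/((-43312 + 142) + √(462*(-7) - 4865)) = 1/(-43170 + √(-3234 - 4865)) = 1/(-43170 + √(-8099)) = 1/(-43170 + I*√8099)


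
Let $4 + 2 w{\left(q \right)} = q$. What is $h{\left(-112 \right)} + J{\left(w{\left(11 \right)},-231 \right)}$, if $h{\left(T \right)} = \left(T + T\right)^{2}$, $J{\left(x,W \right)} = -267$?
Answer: $49909$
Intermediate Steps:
$w{\left(q \right)} = -2 + \frac{q}{2}$
$h{\left(T \right)} = 4 T^{2}$ ($h{\left(T \right)} = \left(2 T\right)^{2} = 4 T^{2}$)
$h{\left(-112 \right)} + J{\left(w{\left(11 \right)},-231 \right)} = 4 \left(-112\right)^{2} - 267 = 4 \cdot 12544 - 267 = 50176 - 267 = 49909$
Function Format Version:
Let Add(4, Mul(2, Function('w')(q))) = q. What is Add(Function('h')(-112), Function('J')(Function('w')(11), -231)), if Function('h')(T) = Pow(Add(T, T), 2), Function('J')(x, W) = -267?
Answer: 49909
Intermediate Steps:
Function('w')(q) = Add(-2, Mul(Rational(1, 2), q))
Function('h')(T) = Mul(4, Pow(T, 2)) (Function('h')(T) = Pow(Mul(2, T), 2) = Mul(4, Pow(T, 2)))
Add(Function('h')(-112), Function('J')(Function('w')(11), -231)) = Add(Mul(4, Pow(-112, 2)), -267) = Add(Mul(4, 12544), -267) = Add(50176, -267) = 49909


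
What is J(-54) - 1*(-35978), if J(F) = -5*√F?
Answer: 35978 - 15*I*√6 ≈ 35978.0 - 36.742*I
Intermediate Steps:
J(-54) - 1*(-35978) = -15*I*√6 - 1*(-35978) = -15*I*√6 + 35978 = 35978 - 15*I*√6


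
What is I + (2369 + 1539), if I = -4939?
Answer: -1031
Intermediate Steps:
I + (2369 + 1539) = -4939 + (2369 + 1539) = -4939 + 3908 = -1031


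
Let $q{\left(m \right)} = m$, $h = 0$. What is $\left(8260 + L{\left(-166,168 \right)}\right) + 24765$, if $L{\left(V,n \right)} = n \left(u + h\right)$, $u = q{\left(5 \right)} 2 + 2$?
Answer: $35041$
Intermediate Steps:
$u = 12$ ($u = 5 \cdot 2 + 2 = 10 + 2 = 12$)
$L{\left(V,n \right)} = 12 n$ ($L{\left(V,n \right)} = n \left(12 + 0\right) = n 12 = 12 n$)
$\left(8260 + L{\left(-166,168 \right)}\right) + 24765 = \left(8260 + 12 \cdot 168\right) + 24765 = \left(8260 + 2016\right) + 24765 = 10276 + 24765 = 35041$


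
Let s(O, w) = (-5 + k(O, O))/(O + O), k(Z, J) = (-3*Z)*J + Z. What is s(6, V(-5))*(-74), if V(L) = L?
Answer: 3959/6 ≈ 659.83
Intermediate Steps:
k(Z, J) = Z - 3*J*Z (k(Z, J) = -3*J*Z + Z = Z - 3*J*Z)
s(O, w) = (-5 + O*(1 - 3*O))/(2*O) (s(O, w) = (-5 + O*(1 - 3*O))/(O + O) = (-5 + O*(1 - 3*O))/((2*O)) = (-5 + O*(1 - 3*O))*(1/(2*O)) = (-5 + O*(1 - 3*O))/(2*O))
s(6, V(-5))*(-74) = ((1/2)*(-5 + 6 - 3*6**2)/6)*(-74) = ((1/2)*(1/6)*(-5 + 6 - 3*36))*(-74) = ((1/2)*(1/6)*(-5 + 6 - 108))*(-74) = ((1/2)*(1/6)*(-107))*(-74) = -107/12*(-74) = 3959/6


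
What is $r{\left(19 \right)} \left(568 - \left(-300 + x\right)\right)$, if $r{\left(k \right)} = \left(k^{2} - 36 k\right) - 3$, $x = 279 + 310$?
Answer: $-90954$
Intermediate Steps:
$x = 589$
$r{\left(k \right)} = -3 + k^{2} - 36 k$
$r{\left(19 \right)} \left(568 - \left(-300 + x\right)\right) = \left(-3 + 19^{2} - 684\right) \left(568 + \left(\left(200 - -100\right) - 589\right)\right) = \left(-3 + 361 - 684\right) \left(568 + \left(\left(200 + 100\right) - 589\right)\right) = - 326 \left(568 + \left(300 - 589\right)\right) = - 326 \left(568 - 289\right) = \left(-326\right) 279 = -90954$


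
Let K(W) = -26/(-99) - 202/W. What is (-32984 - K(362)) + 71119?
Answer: 683346358/17919 ≈ 38135.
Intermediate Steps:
K(W) = 26/99 - 202/W (K(W) = -26*(-1/99) - 202/W = 26/99 - 202/W)
(-32984 - K(362)) + 71119 = (-32984 - (26/99 - 202/362)) + 71119 = (-32984 - (26/99 - 202*1/362)) + 71119 = (-32984 - (26/99 - 101/181)) + 71119 = (-32984 - 1*(-5293/17919)) + 71119 = (-32984 + 5293/17919) + 71119 = -591035003/17919 + 71119 = 683346358/17919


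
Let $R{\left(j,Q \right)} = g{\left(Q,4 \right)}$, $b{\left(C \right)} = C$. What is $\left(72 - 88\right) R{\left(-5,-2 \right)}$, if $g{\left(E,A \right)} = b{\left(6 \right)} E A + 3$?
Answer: $720$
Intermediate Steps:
$g{\left(E,A \right)} = 3 + 6 A E$ ($g{\left(E,A \right)} = 6 E A + 3 = 6 A E + 3 = 3 + 6 A E$)
$R{\left(j,Q \right)} = 3 + 24 Q$ ($R{\left(j,Q \right)} = 3 + 6 \cdot 4 Q = 3 + 24 Q$)
$\left(72 - 88\right) R{\left(-5,-2 \right)} = \left(72 - 88\right) \left(3 + 24 \left(-2\right)\right) = - 16 \left(3 - 48\right) = \left(-16\right) \left(-45\right) = 720$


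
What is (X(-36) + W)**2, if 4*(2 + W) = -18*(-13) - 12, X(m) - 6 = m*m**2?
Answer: 8684935249/4 ≈ 2.1712e+9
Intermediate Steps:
X(m) = 6 + m**3 (X(m) = 6 + m*m**2 = 6 + m**3)
W = 107/2 (W = -2 + (-18*(-13) - 12)/4 = -2 + (234 - 12)/4 = -2 + (1/4)*222 = -2 + 111/2 = 107/2 ≈ 53.500)
(X(-36) + W)**2 = ((6 + (-36)**3) + 107/2)**2 = ((6 - 46656) + 107/2)**2 = (-46650 + 107/2)**2 = (-93193/2)**2 = 8684935249/4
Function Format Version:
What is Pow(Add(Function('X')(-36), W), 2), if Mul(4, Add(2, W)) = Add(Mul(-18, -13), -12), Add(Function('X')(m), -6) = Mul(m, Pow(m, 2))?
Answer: Rational(8684935249, 4) ≈ 2.1712e+9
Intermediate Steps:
Function('X')(m) = Add(6, Pow(m, 3)) (Function('X')(m) = Add(6, Mul(m, Pow(m, 2))) = Add(6, Pow(m, 3)))
W = Rational(107, 2) (W = Add(-2, Mul(Rational(1, 4), Add(Mul(-18, -13), -12))) = Add(-2, Mul(Rational(1, 4), Add(234, -12))) = Add(-2, Mul(Rational(1, 4), 222)) = Add(-2, Rational(111, 2)) = Rational(107, 2) ≈ 53.500)
Pow(Add(Function('X')(-36), W), 2) = Pow(Add(Add(6, Pow(-36, 3)), Rational(107, 2)), 2) = Pow(Add(Add(6, -46656), Rational(107, 2)), 2) = Pow(Add(-46650, Rational(107, 2)), 2) = Pow(Rational(-93193, 2), 2) = Rational(8684935249, 4)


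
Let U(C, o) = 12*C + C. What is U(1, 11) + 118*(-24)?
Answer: -2819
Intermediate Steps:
U(C, o) = 13*C
U(1, 11) + 118*(-24) = 13*1 + 118*(-24) = 13 - 2832 = -2819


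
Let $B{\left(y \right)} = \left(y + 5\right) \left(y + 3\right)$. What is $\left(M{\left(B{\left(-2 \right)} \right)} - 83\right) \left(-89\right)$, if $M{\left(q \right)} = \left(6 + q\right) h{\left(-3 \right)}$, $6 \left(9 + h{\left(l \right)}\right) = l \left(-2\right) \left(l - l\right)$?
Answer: $14596$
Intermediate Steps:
$B{\left(y \right)} = \left(3 + y\right) \left(5 + y\right)$ ($B{\left(y \right)} = \left(5 + y\right) \left(3 + y\right) = \left(3 + y\right) \left(5 + y\right)$)
$h{\left(l \right)} = -9$ ($h{\left(l \right)} = -9 + \frac{l \left(-2\right) \left(l - l\right)}{6} = -9 + \frac{- 2 l 0}{6} = -9 + \frac{1}{6} \cdot 0 = -9 + 0 = -9$)
$M{\left(q \right)} = -54 - 9 q$ ($M{\left(q \right)} = \left(6 + q\right) \left(-9\right) = -54 - 9 q$)
$\left(M{\left(B{\left(-2 \right)} \right)} - 83\right) \left(-89\right) = \left(\left(-54 - 9 \left(15 + \left(-2\right)^{2} + 8 \left(-2\right)\right)\right) - 83\right) \left(-89\right) = \left(\left(-54 - 9 \left(15 + 4 - 16\right)\right) - 83\right) \left(-89\right) = \left(\left(-54 - 27\right) - 83\right) \left(-89\right) = \left(-81 - 83\right) \left(-89\right) = \left(-164\right) \left(-89\right) = 14596$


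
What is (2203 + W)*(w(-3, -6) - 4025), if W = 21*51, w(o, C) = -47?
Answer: -13331728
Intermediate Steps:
W = 1071
(2203 + W)*(w(-3, -6) - 4025) = (2203 + 1071)*(-47 - 4025) = 3274*(-4072) = -13331728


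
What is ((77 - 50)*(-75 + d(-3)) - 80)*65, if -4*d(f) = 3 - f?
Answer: -278915/2 ≈ -1.3946e+5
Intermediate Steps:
d(f) = -3/4 + f/4 (d(f) = -(3 - f)/4 = -3/4 + f/4)
((77 - 50)*(-75 + d(-3)) - 80)*65 = ((77 - 50)*(-75 + (-3/4 + (1/4)*(-3))) - 80)*65 = (27*(-75 + (-3/4 - 3/4)) - 80)*65 = (27*(-75 - 3/2) - 80)*65 = (27*(-153/2) - 80)*65 = (-4131/2 - 80)*65 = -4291/2*65 = -278915/2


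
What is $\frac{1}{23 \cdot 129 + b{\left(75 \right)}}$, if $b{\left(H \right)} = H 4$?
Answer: $\frac{1}{3267} \approx 0.00030609$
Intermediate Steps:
$b{\left(H \right)} = 4 H$
$\frac{1}{23 \cdot 129 + b{\left(75 \right)}} = \frac{1}{23 \cdot 129 + 4 \cdot 75} = \frac{1}{2967 + 300} = \frac{1}{3267}$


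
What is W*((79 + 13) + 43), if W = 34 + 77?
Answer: 14985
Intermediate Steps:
W = 111
W*((79 + 13) + 43) = 111*((79 + 13) + 43) = 111*(92 + 43) = 111*135 = 14985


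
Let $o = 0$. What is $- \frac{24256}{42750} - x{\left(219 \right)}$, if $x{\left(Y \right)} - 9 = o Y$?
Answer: $- \frac{204503}{21375} \approx -9.5674$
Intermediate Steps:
$x{\left(Y \right)} = 9$ ($x{\left(Y \right)} = 9 + 0 Y = 9 + 0 = 9$)
$- \frac{24256}{42750} - x{\left(219 \right)} = - \frac{24256}{42750} - 9 = \left(-24256\right) \frac{1}{42750} - 9 = - \frac{12128}{21375} - 9 = - \frac{204503}{21375}$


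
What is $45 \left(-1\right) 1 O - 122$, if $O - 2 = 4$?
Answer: $-392$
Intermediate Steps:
$O = 6$ ($O = 2 + 4 = 6$)
$45 \left(-1\right) 1 O - 122 = 45 \left(-1\right) 1 \cdot 6 - 122 = 45 \left(\left(-1\right) 6\right) - 122 = 45 \left(-6\right) - 122 = -270 - 122 = -392$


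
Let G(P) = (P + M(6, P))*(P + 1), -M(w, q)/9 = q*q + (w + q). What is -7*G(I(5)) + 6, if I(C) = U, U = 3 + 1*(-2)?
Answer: 1000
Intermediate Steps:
M(w, q) = -9*q - 9*w - 9*q**2 (M(w, q) = -9*(q*q + (w + q)) = -9*(q**2 + (q + w)) = -9*(q + w + q**2) = -9*q - 9*w - 9*q**2)
U = 1 (U = 3 - 2 = 1)
I(C) = 1
G(P) = (1 + P)*(-54 - 9*P**2 - 8*P) (G(P) = (P + (-9*P - 9*6 - 9*P**2))*(P + 1) = (P + (-9*P - 54 - 9*P**2))*(1 + P) = (P + (-54 - 9*P - 9*P**2))*(1 + P) = (-54 - 9*P**2 - 8*P)*(1 + P) = (1 + P)*(-54 - 9*P**2 - 8*P))
-7*G(I(5)) + 6 = -7*(-54 - 62*1 - 17*1**2 - 9*1**3) + 6 = -7*(-54 - 62 - 17*1 - 9*1) + 6 = -7*(-54 - 62 - 17 - 9) + 6 = -7*(-142) + 6 = 994 + 6 = 1000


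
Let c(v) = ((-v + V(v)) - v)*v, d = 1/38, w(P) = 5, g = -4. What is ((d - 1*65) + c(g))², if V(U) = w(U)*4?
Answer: 45225625/1444 ≈ 31320.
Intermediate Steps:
V(U) = 20 (V(U) = 5*4 = 20)
d = 1/38 ≈ 0.026316
c(v) = v*(20 - 2*v) (c(v) = ((-v + 20) - v)*v = ((20 - v) - v)*v = (20 - 2*v)*v = v*(20 - 2*v))
((d - 1*65) + c(g))² = ((1/38 - 1*65) + 2*(-4)*(10 - 1*(-4)))² = ((1/38 - 65) + 2*(-4)*(10 + 4))² = (-2469/38 + 2*(-4)*14)² = (-2469/38 - 112)² = (-6725/38)² = 45225625/1444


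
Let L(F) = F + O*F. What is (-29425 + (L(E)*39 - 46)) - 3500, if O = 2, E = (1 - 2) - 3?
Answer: -33439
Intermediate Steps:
E = -4 (E = -1 - 3 = -4)
L(F) = 3*F (L(F) = F + 2*F = 3*F)
(-29425 + (L(E)*39 - 46)) - 3500 = (-29425 + ((3*(-4))*39 - 46)) - 3500 = (-29425 + (-12*39 - 46)) - 3500 = (-29425 + (-468 - 46)) - 3500 = (-29425 - 514) - 3500 = -29939 - 3500 = -33439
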